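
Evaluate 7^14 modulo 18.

Compute successive squares:
14 in binary is 1110, i.e. 14 = 8 + 4 + 2.
7^1 ≡ 7 (mod 18)
7^2 ≡ 7^2 = 49 ≡ 13 (mod 18)
7^4 ≡ 13^2 = 169 ≡ 7 (mod 18)
7^8 ≡ 7^2 = 49 ≡ 13 (mod 18)
7^14 = 7^8 × 7^4 × 7^2 ≡ 13 × 7 × 13 (mod 18).
Accumulate the product:
13 × 7 = 91 ≡ 1
1 × 13 = 13

13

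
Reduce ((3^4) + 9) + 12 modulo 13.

11

(3)^4 ≡ 3 (mod 13)
3 + 9 = 12
12 + 12 = 24 ≡ 11 (mod 13)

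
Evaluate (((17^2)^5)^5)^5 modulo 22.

(17)^2 ≡ 3 (mod 22)
(3)^5 ≡ 1 (mod 22)
(1)^5 ≡ 1 (mod 22)
(1)^5 ≡ 1 (mod 22)

1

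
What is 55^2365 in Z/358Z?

37

55^1 ≡ 55 (mod 358)
55^2 ≡ 55^2 = 3025 ≡ 161 (mod 358)
55^4 ≡ 161^2 = 25921 ≡ 145 (mod 358)
55^8 ≡ 145^2 = 21025 ≡ 261 (mod 358)
55^16 ≡ 261^2 = 68121 ≡ 101 (mod 358)
55^32 ≡ 101^2 = 10201 ≡ 177 (mod 358)
55^64 ≡ 177^2 = 31329 ≡ 183 (mod 358)
55^128 ≡ 183^2 = 33489 ≡ 195 (mod 358)
55^256 ≡ 195^2 = 38025 ≡ 77 (mod 358)
55^512 ≡ 77^2 = 5929 ≡ 201 (mod 358)
55^1024 ≡ 201^2 = 40401 ≡ 305 (mod 358)
55^2048 ≡ 305^2 = 93025 ≡ 303 (mod 358)
55^2365 = 55^2048 × 55^256 × 55^32 × 55^16 × 55^8 × 55^4 × 55^1 ≡ 303 × 77 × 177 × 101 × 261 × 145 × 55 (mod 358).
Accumulate the product:
303 × 77 = 23331 ≡ 61
61 × 177 = 10797 ≡ 57
57 × 101 = 5757 ≡ 29
29 × 261 = 7569 ≡ 51
51 × 145 = 7395 ≡ 235
235 × 55 = 12925 ≡ 37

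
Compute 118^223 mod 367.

Compute successive squares:
223 in binary is 11011111, i.e. 223 = 128 + 64 + 16 + 8 + 4 + 2 + 1.
118^1 ≡ 118 (mod 367)
118^2 ≡ 118^2 = 13924 ≡ 345 (mod 367)
118^4 ≡ 345^2 = 119025 ≡ 117 (mod 367)
118^8 ≡ 117^2 = 13689 ≡ 110 (mod 367)
118^16 ≡ 110^2 = 12100 ≡ 356 (mod 367)
118^32 ≡ 356^2 = 126736 ≡ 121 (mod 367)
118^64 ≡ 121^2 = 14641 ≡ 328 (mod 367)
118^128 ≡ 328^2 = 107584 ≡ 53 (mod 367)
118^223 = 118^128 · 118^64 · 118^16 · 118^8 · 118^4 · 118^2 · 118^1 ≡ 53 · 328 · 356 · 110 · 117 · 345 · 118 (mod 367).
Accumulate the product:
53 · 328 = 17384 ≡ 135
135 · 356 = 48060 ≡ 350
350 · 110 = 38500 ≡ 332
332 · 117 = 38844 ≡ 309
309 · 345 = 106605 ≡ 175
175 · 118 = 20650 ≡ 98

98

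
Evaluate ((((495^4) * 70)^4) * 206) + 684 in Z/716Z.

(495)^4 ≡ 497 (mod 716)
497 * 70 = 34790 ≡ 422 (mod 716)
(422)^4 ≡ 620 (mod 716)
620 * 206 = 127720 ≡ 272 (mod 716)
272 + 684 = 956 ≡ 240 (mod 716)

240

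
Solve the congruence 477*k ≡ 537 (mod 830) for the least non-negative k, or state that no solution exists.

gcd(477, 830) = 1, so a unique solution mod 830 exists.
477⁻¹ ≡ 743 (mod 830).
k ≡ 743*537 ≡ 591 (mod 830).

591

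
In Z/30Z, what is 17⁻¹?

Apply the Euclidean algorithm and back-substitute:
30 = 1·17 + 13
17 = 1·13 + 4
13 = 3·4 + 1
4 = 4·1 + 0
gcd(17, 30) = 1, so the inverse exists.
Bézout: 1 = 4·30 − 7·17.
So 17⁻¹ ≡ −7 ≡ 23 (mod 30).

23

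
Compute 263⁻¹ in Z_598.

191

598 = 2·263 + 72
263 = 3·72 + 47
72 = 1·47 + 25
47 = 1·25 + 22
25 = 1·22 + 3
22 = 7·3 + 1
3 = 3·1 + 0
gcd(263, 598) = 1, so the inverse exists.
Bézout: 1 = −84·598 + 191·263.
So 263⁻¹ ≡ 191 (mod 598).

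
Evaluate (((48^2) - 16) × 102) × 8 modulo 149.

38

(48)^2 ≡ 69 (mod 149)
69 - 16 = 53
53 × 102 = 5406 ≡ 42 (mod 149)
42 × 8 = 336 ≡ 38 (mod 149)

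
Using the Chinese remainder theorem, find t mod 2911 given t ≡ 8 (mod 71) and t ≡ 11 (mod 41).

2635

71⁻¹ mod 41: 71×26 ≡ 1 (mod 41), so 71⁻¹ ≡ 26.
t = 8 + 71×((11 − 8)×26 mod 41) = 8 + 71×37 = 2635.
Check: 2635 mod 71 = 8, 2635 mod 41 = 11. ✓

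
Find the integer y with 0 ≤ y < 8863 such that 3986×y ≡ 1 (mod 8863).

8863 = 2×3986 + 891
3986 = 4×891 + 422
891 = 2×422 + 47
422 = 8×47 + 46
47 = 1×46 + 1
46 = 46×1 + 0
gcd(3986, 8863) = 1, so the inverse exists.
Bézout: 1 = 85×8863 − 189×3986.
So 3986⁻¹ ≡ −189 ≡ 8674 (mod 8863).

8674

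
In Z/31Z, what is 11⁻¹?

17

By the extended Euclidean algorithm:
31 = 2·11 + 9
11 = 1·9 + 2
9 = 4·2 + 1
2 = 2·1 + 0
gcd(11, 31) = 1, so the inverse exists.
Back-substitute for 1:
1 = 1·9 − 4·2
  = −4·11 + 5·9
  = 5·31 − 14·11
So 11⁻¹ ≡ −14 ≡ 17 (mod 31).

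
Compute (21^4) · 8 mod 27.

(21)^4 ≡ 0 (mod 27)
0 · 8 = 0

0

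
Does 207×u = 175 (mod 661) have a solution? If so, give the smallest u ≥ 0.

gcd(207, 661) = 1, so a unique solution mod 661 exists.
207⁻¹ ≡ 380 (mod 661).
u ≡ 380×175 ≡ 400 (mod 661).

400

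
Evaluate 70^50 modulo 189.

50 in binary is 110010, i.e. 50 = 32 + 16 + 2.
70^1 ≡ 70 (mod 189)
70^2 ≡ 70^2 = 4900 ≡ 175 (mod 189)
70^4 ≡ 175^2 = 30625 ≡ 7 (mod 189)
70^8 ≡ 7^2 = 49 (mod 189)
70^16 ≡ 49^2 = 2401 ≡ 133 (mod 189)
70^32 ≡ 133^2 = 17689 ≡ 112 (mod 189)
70^50 = 70^32 · 70^16 · 70^2 ≡ 112 · 133 · 175 (mod 189).
Accumulate the product:
112 · 133 = 14896 ≡ 154
154 · 175 = 26950 ≡ 112

112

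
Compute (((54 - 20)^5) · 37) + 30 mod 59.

54 - 20 = 34
(34)^5 ≡ 55 (mod 59)
55 · 37 = 2035 ≡ 29 (mod 59)
29 + 30 = 59 ≡ 0 (mod 59)

0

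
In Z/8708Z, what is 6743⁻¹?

Apply the Euclidean algorithm and back-substitute:
8708 = 1·6743 + 1965
6743 = 3·1965 + 848
1965 = 2·848 + 269
848 = 3·269 + 41
269 = 6·41 + 23
41 = 1·23 + 18
23 = 1·18 + 5
18 = 3·5 + 3
5 = 1·3 + 2
3 = 1·2 + 1
2 = 2·1 + 0
gcd(6743, 8708) = 1, so the inverse exists.
Back-substitute for 1:
1 = 1·3 − 1·2
  = −1·5 + 2·3
  = 2·18 − 7·5
  = −7·23 + 9·18
  = 9·41 − 16·23
  = −16·269 + 105·41
  = 105·848 − 331·269
  = −331·1965 + 767·848
  = 767·6743 − 2632·1965
  = −2632·8708 + 3399·6743
So 6743⁻¹ ≡ 3399 (mod 8708).

3399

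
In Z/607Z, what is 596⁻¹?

607 = 1·596 + 11
596 = 54·11 + 2
11 = 5·2 + 1
2 = 2·1 + 0
gcd(596, 607) = 1, so the inverse exists.
Bézout: 1 = 271·607 − 276·596.
So 596⁻¹ ≡ −276 ≡ 331 (mod 607).

331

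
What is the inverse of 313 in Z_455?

157

455 = 1×313 + 142
313 = 2×142 + 29
142 = 4×29 + 26
29 = 1×26 + 3
26 = 8×3 + 2
3 = 1×2 + 1
2 = 2×1 + 0
gcd(313, 455) = 1, so the inverse exists.
Bézout: 1 = −108×455 + 157×313.
So 313⁻¹ ≡ 157 (mod 455).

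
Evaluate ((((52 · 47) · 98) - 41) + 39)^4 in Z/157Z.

9

52 · 47 = 2444 ≡ 89 (mod 157)
89 · 98 = 8722 ≡ 87 (mod 157)
87 - 41 = 46
46 + 39 = 85
(85)^4 ≡ 9 (mod 157)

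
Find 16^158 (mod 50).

By square-and-multiply:
158 in binary is 10011110, i.e. 158 = 128 + 16 + 8 + 4 + 2.
16^1 ≡ 16 (mod 50)
16^2 ≡ 16^2 = 256 ≡ 6 (mod 50)
16^4 ≡ 6^2 = 36 (mod 50)
16^8 ≡ 36^2 = 1296 ≡ 46 (mod 50)
16^16 ≡ 46^2 = 2116 ≡ 16 (mod 50)
16^32 ≡ 16^2 = 256 ≡ 6 (mod 50)
16^64 ≡ 6^2 = 36 (mod 50)
16^128 ≡ 36^2 = 1296 ≡ 46 (mod 50)
16^158 = 16^128 · 16^16 · 16^8 · 16^4 · 16^2 ≡ 46 · 16 · 46 · 36 · 6 (mod 50).
Accumulate the product:
46 · 16 = 736 ≡ 36
36 · 46 = 1656 ≡ 6
6 · 36 = 216 ≡ 16
16 · 6 = 96 ≡ 46

46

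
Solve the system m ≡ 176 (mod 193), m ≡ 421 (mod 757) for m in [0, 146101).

110186

193⁻¹ mod 757: 193*404 ≡ 1 (mod 757), so 193⁻¹ ≡ 404.
m = 176 + 193*((421 − 176)*404 mod 757) = 176 + 193*570 = 110186.
Check: 110186 mod 193 = 176, 110186 mod 757 = 421. ✓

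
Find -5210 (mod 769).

-5210 = -7×769 + 173, so -5210 ≡ 173 (mod 769).

173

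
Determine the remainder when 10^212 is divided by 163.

Compute successive squares:
212 in binary is 11010100, i.e. 212 = 128 + 64 + 16 + 4.
10^1 ≡ 10 (mod 163)
10^2 ≡ 10^2 = 100 (mod 163)
10^4 ≡ 100^2 = 10000 ≡ 57 (mod 163)
10^8 ≡ 57^2 = 3249 ≡ 152 (mod 163)
10^16 ≡ 152^2 = 23104 ≡ 121 (mod 163)
10^32 ≡ 121^2 = 14641 ≡ 134 (mod 163)
10^64 ≡ 134^2 = 17956 ≡ 26 (mod 163)
10^128 ≡ 26^2 = 676 ≡ 24 (mod 163)
10^212 = 10^128 × 10^64 × 10^16 × 10^4 ≡ 24 × 26 × 121 × 57 (mod 163).
Accumulate the product:
24 × 26 = 624 ≡ 135
135 × 121 = 16335 ≡ 35
35 × 57 = 1995 ≡ 39

39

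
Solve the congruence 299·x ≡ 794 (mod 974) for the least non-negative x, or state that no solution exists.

gcd(299, 974) = 1, so a unique solution mod 974 exists.
299⁻¹ ≡ 215 (mod 974).
x ≡ 215·794 ≡ 260 (mod 974).

260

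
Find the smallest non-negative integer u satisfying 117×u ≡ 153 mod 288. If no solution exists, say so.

gcd(117, 288) = 9, and 9 | 153, so solutions exist.
Divide through by 9: 13×u ≡ 17 mod 32.
13⁻¹ ≡ 5 (mod 32).
u ≡ 5×17 ≡ 21 (mod 32).
The smallest non-negative solution is u = 21.

21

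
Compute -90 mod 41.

33

-90 = -3×41 + 33, so -90 ≡ 33 (mod 41).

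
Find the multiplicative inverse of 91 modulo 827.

827 = 9·91 + 8
91 = 11·8 + 3
8 = 2·3 + 2
3 = 1·2 + 1
2 = 2·1 + 0
gcd(91, 827) = 1, so the inverse exists.
Back-substitute for 1:
1 = 1·3 − 1·2
  = −1·8 + 3·3
  = 3·91 − 34·8
  = −34·827 + 309·91
So 91⁻¹ ≡ 309 (mod 827).

309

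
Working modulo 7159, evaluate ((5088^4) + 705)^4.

(5088)^4 ≡ 2849 (mod 7159)
2849 + 705 = 3554
(3554)^4 ≡ 4471 (mod 7159)

4471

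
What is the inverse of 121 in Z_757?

244

Run the extended Euclidean algorithm:
757 = 6·121 + 31
121 = 3·31 + 28
31 = 1·28 + 3
28 = 9·3 + 1
3 = 3·1 + 0
gcd(121, 757) = 1, so the inverse exists.
Bézout: 1 = −39·757 + 244·121.
So 121⁻¹ ≡ 244 (mod 757).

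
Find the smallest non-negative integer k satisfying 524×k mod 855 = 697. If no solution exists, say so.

623

gcd(524, 855) = 1, so a unique solution mod 855 exists.
524⁻¹ ≡ 824 (mod 855).
k ≡ 824×697 ≡ 623 (mod 855).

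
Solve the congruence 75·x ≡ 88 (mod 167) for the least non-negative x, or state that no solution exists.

137

gcd(75, 167) = 1, so a unique solution mod 167 exists.
75⁻¹ ≡ 49 (mod 167).
x ≡ 49·88 ≡ 137 (mod 167).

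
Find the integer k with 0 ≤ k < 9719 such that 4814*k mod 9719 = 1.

1068

9719 = 2·4814 + 91
4814 = 52·91 + 82
91 = 1·82 + 9
82 = 9·9 + 1
9 = 9·1 + 0
gcd(4814, 9719) = 1, so the inverse exists.
Back-substitute for 1:
1 = 1·82 − 9·9
  = −9·91 + 10·82
  = 10·4814 − 529·91
  = −529·9719 + 1068·4814
So 4814⁻¹ ≡ 1068 (mod 9719).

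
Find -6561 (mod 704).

479

-6561 = -10*704 + 479, so -6561 ≡ 479 (mod 704).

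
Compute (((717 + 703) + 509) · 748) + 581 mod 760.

717 + 703 = 1420 ≡ 660 (mod 760)
660 + 509 = 1169 ≡ 409 (mod 760)
409 · 748 = 305932 ≡ 412 (mod 760)
412 + 581 = 993 ≡ 233 (mod 760)

233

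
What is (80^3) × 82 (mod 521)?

(80)^3 ≡ 378 (mod 521)
378 × 82 = 30996 ≡ 257 (mod 521)

257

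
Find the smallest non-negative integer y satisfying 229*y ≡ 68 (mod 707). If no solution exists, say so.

gcd(229, 707) = 1, so a unique solution mod 707 exists.
229⁻¹ ≡ 318 (mod 707).
y ≡ 318*68 ≡ 414 (mod 707).

414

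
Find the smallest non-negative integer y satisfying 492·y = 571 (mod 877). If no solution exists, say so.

609

gcd(492, 877) = 1, so a unique solution mod 877 exists.
492⁻¹ ≡ 41 (mod 877).
y ≡ 41·571 ≡ 609 (mod 877).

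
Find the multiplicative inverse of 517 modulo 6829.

Apply the Euclidean algorithm and back-substitute:
6829 = 13·517 + 108
517 = 4·108 + 85
108 = 1·85 + 23
85 = 3·23 + 16
23 = 1·16 + 7
16 = 2·7 + 2
7 = 3·2 + 1
2 = 2·1 + 0
gcd(517, 6829) = 1, so the inverse exists.
Back-substitute for 1:
1 = 1·7 − 3·2
  = −3·16 + 7·7
  = 7·23 − 10·16
  = −10·85 + 37·23
  = 37·108 − 47·85
  = −47·517 + 225·108
  = 225·6829 − 2972·517
So 517⁻¹ ≡ −2972 ≡ 3857 (mod 6829).

3857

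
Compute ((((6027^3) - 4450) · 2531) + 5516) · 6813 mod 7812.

3915

(6027)^3 ≡ 5607 (mod 7812)
5607 - 4450 = 1157
1157 · 2531 = 2928367 ≡ 6679 (mod 7812)
6679 + 5516 = 12195 ≡ 4383 (mod 7812)
4383 · 6813 = 29861379 ≡ 3915 (mod 7812)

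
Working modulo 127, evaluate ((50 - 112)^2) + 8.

42

50 - 112 = -62 ≡ 65 (mod 127)
(65)^2 ≡ 34 (mod 127)
34 + 8 = 42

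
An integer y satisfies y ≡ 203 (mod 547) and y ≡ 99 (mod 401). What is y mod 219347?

126013

547⁻¹ mod 401: 547×206 ≡ 1 (mod 401), so 547⁻¹ ≡ 206.
y = 203 + 547×((99 − 203)×206 mod 401) = 203 + 547×230 = 126013.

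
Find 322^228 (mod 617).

228 in binary is 11100100, i.e. 228 = 128 + 64 + 32 + 4.
322^1 ≡ 322 (mod 617)
322^2 ≡ 322^2 = 103684 ≡ 28 (mod 617)
322^4 ≡ 28^2 = 784 ≡ 167 (mod 617)
322^8 ≡ 167^2 = 27889 ≡ 124 (mod 617)
322^16 ≡ 124^2 = 15376 ≡ 568 (mod 617)
322^32 ≡ 568^2 = 322624 ≡ 550 (mod 617)
322^64 ≡ 550^2 = 302500 ≡ 170 (mod 617)
322^128 ≡ 170^2 = 28900 ≡ 518 (mod 617)
322^228 = 322^128 × 322^64 × 322^32 × 322^4 ≡ 518 × 170 × 550 × 167 (mod 617).
Accumulate the product:
518 × 170 = 88060 ≡ 446
446 × 550 = 245300 ≡ 351
351 × 167 = 58617 ≡ 2

2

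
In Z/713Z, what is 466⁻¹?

713 = 1*466 + 247
466 = 1*247 + 219
247 = 1*219 + 28
219 = 7*28 + 23
28 = 1*23 + 5
23 = 4*5 + 3
5 = 1*3 + 2
3 = 1*2 + 1
2 = 2*1 + 0
gcd(466, 713) = 1, so the inverse exists.
Bézout: 1 = −183*713 + 280*466.
So 466⁻¹ ≡ 280 (mod 713).

280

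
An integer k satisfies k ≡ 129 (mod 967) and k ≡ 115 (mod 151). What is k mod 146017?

26238

967⁻¹ mod 151: 967×52 ≡ 1 (mod 151), so 967⁻¹ ≡ 52.
k = 129 + 967×((115 − 129)×52 mod 151) = 129 + 967×27 = 26238.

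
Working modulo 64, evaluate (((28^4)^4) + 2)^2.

(28)^4 ≡ 0 (mod 64)
(0)^4 ≡ 0 (mod 64)
0 + 2 = 2
(2)^2 ≡ 4 (mod 64)

4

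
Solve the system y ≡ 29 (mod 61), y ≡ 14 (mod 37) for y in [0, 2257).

61⁻¹ mod 37: 61×17 ≡ 1 (mod 37), so 61⁻¹ ≡ 17.
y = 29 + 61×((14 − 29)×17 mod 37) = 29 + 61×4 = 273.

273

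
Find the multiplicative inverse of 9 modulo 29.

13

Apply the Euclidean algorithm and back-substitute:
29 = 3*9 + 2
9 = 4*2 + 1
2 = 2*1 + 0
gcd(9, 29) = 1, so the inverse exists.
Back-substitute for 1:
1 = 1*9 − 4*2
  = −4*29 + 13*9
So 9⁻¹ ≡ 13 (mod 29).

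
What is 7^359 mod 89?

26

Using repeated squaring:
359 in binary is 101100111, i.e. 359 = 256 + 64 + 32 + 4 + 2 + 1.
7^1 ≡ 7 (mod 89)
7^2 ≡ 7^2 = 49 (mod 89)
7^4 ≡ 49^2 = 2401 ≡ 87 (mod 89)
7^8 ≡ 87^2 = 7569 ≡ 4 (mod 89)
7^16 ≡ 4^2 = 16 (mod 89)
7^32 ≡ 16^2 = 256 ≡ 78 (mod 89)
7^64 ≡ 78^2 = 6084 ≡ 32 (mod 89)
7^128 ≡ 32^2 = 1024 ≡ 45 (mod 89)
7^256 ≡ 45^2 = 2025 ≡ 67 (mod 89)
7^359 = 7^256 * 7^64 * 7^32 * 7^4 * 7^2 * 7^1 ≡ 67 * 32 * 78 * 87 * 49 * 7 (mod 89).
Accumulate the product:
67 * 32 = 2144 ≡ 8
8 * 78 = 624 ≡ 1
1 * 87 = 87
87 * 49 = 4263 ≡ 80
80 * 7 = 560 ≡ 26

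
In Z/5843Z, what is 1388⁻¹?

3052

5843 = 4*1388 + 291
1388 = 4*291 + 224
291 = 1*224 + 67
224 = 3*67 + 23
67 = 2*23 + 21
23 = 1*21 + 2
21 = 10*2 + 1
2 = 2*1 + 0
gcd(1388, 5843) = 1, so the inverse exists.
Bézout: 1 = 663*5843 − 2791*1388.
So 1388⁻¹ ≡ −2791 ≡ 3052 (mod 5843).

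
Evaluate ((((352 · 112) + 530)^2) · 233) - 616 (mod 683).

352 · 112 = 39424 ≡ 493 (mod 683)
493 + 530 = 1023 ≡ 340 (mod 683)
(340)^2 ≡ 173 (mod 683)
173 · 233 = 40309 ≡ 12 (mod 683)
12 - 616 = -604 ≡ 79 (mod 683)

79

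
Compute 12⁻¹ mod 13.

Run the extended Euclidean algorithm:
13 = 1×12 + 1
12 = 12×1 + 0
gcd(12, 13) = 1, so the inverse exists.
Back-substitute for 1:
1 = 1×13 − 1×12
So 12⁻¹ ≡ −1 ≡ 12 (mod 13).

12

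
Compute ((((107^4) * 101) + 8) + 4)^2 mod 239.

182

(107)^4 ≡ 51 (mod 239)
51 * 101 = 5151 ≡ 132 (mod 239)
132 + 8 = 140
140 + 4 = 144
(144)^2 ≡ 182 (mod 239)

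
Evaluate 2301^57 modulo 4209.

24

By square-and-multiply:
57 in binary is 111001, i.e. 57 = 32 + 16 + 8 + 1.
2301^1 ≡ 2301 (mod 4209)
2301^2 ≡ 2301^2 = 5294601 ≡ 3888 (mod 4209)
2301^4 ≡ 3888^2 = 15116544 ≡ 2025 (mod 4209)
2301^8 ≡ 2025^2 = 4100625 ≡ 1059 (mod 4209)
2301^16 ≡ 1059^2 = 1121481 ≡ 1887 (mod 4209)
2301^32 ≡ 1887^2 = 3560769 ≡ 4164 (mod 4209)
2301^57 = 2301^32 × 2301^16 × 2301^8 × 2301^1 ≡ 4164 × 1887 × 1059 × 2301 (mod 4209).
Accumulate the product:
4164 × 1887 = 7857468 ≡ 3474
3474 × 1059 = 3678966 ≡ 300
300 × 2301 = 690300 ≡ 24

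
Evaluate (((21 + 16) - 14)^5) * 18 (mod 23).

21 + 16 = 37 ≡ 14 (mod 23)
14 - 14 = 0
(0)^5 ≡ 0 (mod 23)
0 * 18 = 0

0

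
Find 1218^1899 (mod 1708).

Using repeated squaring:
1218^1 ≡ 1218 (mod 1708)
1218^2 ≡ 1218^2 = 1483524 ≡ 980 (mod 1708)
1218^4 ≡ 980^2 = 960400 ≡ 504 (mod 1708)
1218^8 ≡ 504^2 = 254016 ≡ 1232 (mod 1708)
1218^16 ≡ 1232^2 = 1517824 ≡ 1120 (mod 1708)
1218^32 ≡ 1120^2 = 1254400 ≡ 728 (mod 1708)
1218^64 ≡ 728^2 = 529984 ≡ 504 (mod 1708)
1218^128 ≡ 504^2 = 254016 ≡ 1232 (mod 1708)
1218^256 ≡ 1232^2 = 1517824 ≡ 1120 (mod 1708)
1218^512 ≡ 1120^2 = 1254400 ≡ 728 (mod 1708)
1218^1024 ≡ 728^2 = 529984 ≡ 504 (mod 1708)
1218^1899 = 1218^1024 * 1218^512 * 1218^256 * 1218^64 * 1218^32 * 1218^8 * 1218^2 * 1218^1 ≡ 504 * 728 * 1120 * 504 * 728 * 1232 * 980 * 1218 (mod 1708).
Accumulate the product:
504 * 728 = 366912 ≡ 1400
1400 * 1120 = 1568000 ≡ 56
56 * 504 = 28224 ≡ 896
896 * 728 = 652288 ≡ 1540
1540 * 1232 = 1897280 ≡ 1400
1400 * 980 = 1372000 ≡ 476
476 * 1218 = 579768 ≡ 756

756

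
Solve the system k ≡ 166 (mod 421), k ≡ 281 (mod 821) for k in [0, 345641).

185827

421⁻¹ mod 821: 421·782 ≡ 1 (mod 821), so 421⁻¹ ≡ 782.
k = 166 + 421·((281 − 166)·782 mod 821) = 166 + 421·441 = 185827.
Check: 185827 mod 421 = 166, 185827 mod 821 = 281. ✓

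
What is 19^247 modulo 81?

73

By square-and-multiply:
247 in binary is 11110111, i.e. 247 = 128 + 64 + 32 + 16 + 4 + 2 + 1.
19^1 ≡ 19 (mod 81)
19^2 ≡ 19^2 = 361 ≡ 37 (mod 81)
19^4 ≡ 37^2 = 1369 ≡ 73 (mod 81)
19^8 ≡ 73^2 = 5329 ≡ 64 (mod 81)
19^16 ≡ 64^2 = 4096 ≡ 46 (mod 81)
19^32 ≡ 46^2 = 2116 ≡ 10 (mod 81)
19^64 ≡ 10^2 = 100 ≡ 19 (mod 81)
19^128 ≡ 19^2 = 361 ≡ 37 (mod 81)
19^247 = 19^128 * 19^64 * 19^32 * 19^16 * 19^4 * 19^2 * 19^1 ≡ 37 * 19 * 10 * 46 * 73 * 37 * 19 (mod 81).
Accumulate the product:
37 * 19 = 703 ≡ 55
55 * 10 = 550 ≡ 64
64 * 46 = 2944 ≡ 28
28 * 73 = 2044 ≡ 19
19 * 37 = 703 ≡ 55
55 * 19 = 1045 ≡ 73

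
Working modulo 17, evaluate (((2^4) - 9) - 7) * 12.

0

(2)^4 ≡ 16 (mod 17)
16 - 9 = 7
7 - 7 = 0
0 * 12 = 0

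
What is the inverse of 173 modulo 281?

281 = 1*173 + 108
173 = 1*108 + 65
108 = 1*65 + 43
65 = 1*43 + 22
43 = 1*22 + 21
22 = 1*21 + 1
21 = 21*1 + 0
gcd(173, 281) = 1, so the inverse exists.
Back-substitute for 1:
1 = 1*22 − 1*21
  = −1*43 + 2*22
  = 2*65 − 3*43
  = −3*108 + 5*65
  = 5*173 − 8*108
  = −8*281 + 13*173
So 173⁻¹ ≡ 13 (mod 281).

13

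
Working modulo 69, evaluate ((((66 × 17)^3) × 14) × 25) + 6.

66 × 17 = 1122 ≡ 18 (mod 69)
(18)^3 ≡ 36 (mod 69)
36 × 14 = 504 ≡ 21 (mod 69)
21 × 25 = 525 ≡ 42 (mod 69)
42 + 6 = 48

48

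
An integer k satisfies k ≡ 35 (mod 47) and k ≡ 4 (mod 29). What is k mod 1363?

787

47⁻¹ mod 29: 47×21 ≡ 1 (mod 29), so 47⁻¹ ≡ 21.
k = 35 + 47×((4 − 35)×21 mod 29) = 35 + 47×16 = 787.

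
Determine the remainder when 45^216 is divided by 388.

313

45^1 ≡ 45 (mod 388)
45^2 ≡ 45^2 = 2025 ≡ 85 (mod 388)
45^4 ≡ 85^2 = 7225 ≡ 241 (mod 388)
45^8 ≡ 241^2 = 58081 ≡ 269 (mod 388)
45^16 ≡ 269^2 = 72361 ≡ 193 (mod 388)
45^32 ≡ 193^2 = 37249 ≡ 1 (mod 388)
45^64 ≡ 1^2 = 1 (mod 388)
45^128 ≡ 1^2 = 1 (mod 388)
45^216 = 45^128 * 45^64 * 45^16 * 45^8 ≡ 1 * 1 * 193 * 269 (mod 388).
Accumulate the product:
1 * 1 = 1
1 * 193 = 193
193 * 269 = 51917 ≡ 313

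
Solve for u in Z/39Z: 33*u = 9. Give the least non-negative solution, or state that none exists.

gcd(33, 39) = 3, and 3 | 9, so solutions exist.
Divide through by 3: 11*u = 3 (mod 13).
11⁻¹ ≡ 6 (mod 13).
u ≡ 6*3 ≡ 5 (mod 13).
The smallest non-negative solution is u = 5.

5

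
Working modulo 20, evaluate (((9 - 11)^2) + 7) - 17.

14

9 - 11 = -2 ≡ 18 (mod 20)
(18)^2 ≡ 4 (mod 20)
4 + 7 = 11
11 - 17 = -6 ≡ 14 (mod 20)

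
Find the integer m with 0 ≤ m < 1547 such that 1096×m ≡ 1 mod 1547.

933

Apply the Euclidean algorithm and back-substitute:
1547 = 1·1096 + 451
1096 = 2·451 + 194
451 = 2·194 + 63
194 = 3·63 + 5
63 = 12·5 + 3
5 = 1·3 + 2
3 = 1·2 + 1
2 = 2·1 + 0
gcd(1096, 1547) = 1, so the inverse exists.
Bézout: 1 = 435·1547 − 614·1096.
So 1096⁻¹ ≡ −614 ≡ 933 (mod 1547).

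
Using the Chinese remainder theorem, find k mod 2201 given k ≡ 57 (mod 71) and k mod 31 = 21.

1974

71⁻¹ mod 31: 71·7 ≡ 1 (mod 31), so 71⁻¹ ≡ 7.
k = 57 + 71·((21 − 57)·7 mod 31) = 57 + 71·27 = 1974.
Check: 1974 mod 71 = 57, 1974 mod 31 = 21. ✓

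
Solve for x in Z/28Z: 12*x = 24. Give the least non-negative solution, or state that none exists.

gcd(12, 28) = 4, and 4 | 24, so solutions exist.
Divide through by 4: 3*x ≡ 6 (mod 7).
3⁻¹ ≡ 5 (mod 7).
x ≡ 5*6 ≡ 2 (mod 7).
The smallest non-negative solution is x = 2.

2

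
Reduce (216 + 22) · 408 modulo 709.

216 + 22 = 238
238 · 408 = 97104 ≡ 680 (mod 709)

680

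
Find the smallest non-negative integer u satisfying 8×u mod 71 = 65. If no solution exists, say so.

17

gcd(8, 71) = 1, so a unique solution mod 71 exists.
8⁻¹ ≡ 9 (mod 71).
u ≡ 9×65 ≡ 17 (mod 71).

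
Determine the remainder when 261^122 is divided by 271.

261^1 ≡ 261 (mod 271)
261^2 ≡ 261^2 = 68121 ≡ 100 (mod 271)
261^4 ≡ 100^2 = 10000 ≡ 244 (mod 271)
261^8 ≡ 244^2 = 59536 ≡ 187 (mod 271)
261^16 ≡ 187^2 = 34969 ≡ 10 (mod 271)
261^32 ≡ 10^2 = 100 (mod 271)
261^64 ≡ 100^2 = 10000 ≡ 244 (mod 271)
261^122 = 261^64 * 261^32 * 261^16 * 261^8 * 261^2 ≡ 244 * 100 * 10 * 187 * 100 (mod 271).
Accumulate the product:
244 * 100 = 24400 ≡ 10
10 * 10 = 100
100 * 187 = 18700 ≡ 1
1 * 100 = 100

100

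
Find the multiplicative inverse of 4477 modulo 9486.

9486 = 2×4477 + 532
4477 = 8×532 + 221
532 = 2×221 + 90
221 = 2×90 + 41
90 = 2×41 + 8
41 = 5×8 + 1
8 = 8×1 + 0
gcd(4477, 9486) = 1, so the inverse exists.
Bézout: 1 = −547×9486 + 1159×4477.
So 4477⁻¹ ≡ 1159 (mod 9486).

1159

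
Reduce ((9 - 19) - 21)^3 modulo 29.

21

9 - 19 = -10 ≡ 19 (mod 29)
19 - 21 = -2 ≡ 27 (mod 29)
(27)^3 ≡ 21 (mod 29)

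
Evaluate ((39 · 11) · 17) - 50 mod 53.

35

39 · 11 = 429 ≡ 5 (mod 53)
5 · 17 = 85 ≡ 32 (mod 53)
32 - 50 = -18 ≡ 35 (mod 53)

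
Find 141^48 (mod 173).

48 in binary is 110000, i.e. 48 = 32 + 16.
141^1 ≡ 141 (mod 173)
141^2 ≡ 141^2 = 19881 ≡ 159 (mod 173)
141^4 ≡ 159^2 = 25281 ≡ 23 (mod 173)
141^8 ≡ 23^2 = 529 ≡ 10 (mod 173)
141^16 ≡ 10^2 = 100 (mod 173)
141^32 ≡ 100^2 = 10000 ≡ 139 (mod 173)
141^48 = 141^32 × 141^16 ≡ 139 × 100 (mod 173).
139 × 100 = 13900 ≡ 60 (mod 173).

60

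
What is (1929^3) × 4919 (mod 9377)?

1926

(1929)^3 ≡ 883 (mod 9377)
883 × 4919 = 4343477 ≡ 1926 (mod 9377)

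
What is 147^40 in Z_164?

1

Using repeated squaring:
40 in binary is 101000, i.e. 40 = 32 + 8.
147^1 ≡ 147 (mod 164)
147^2 ≡ 147^2 = 21609 ≡ 125 (mod 164)
147^4 ≡ 125^2 = 15625 ≡ 45 (mod 164)
147^8 ≡ 45^2 = 2025 ≡ 57 (mod 164)
147^16 ≡ 57^2 = 3249 ≡ 133 (mod 164)
147^32 ≡ 133^2 = 17689 ≡ 141 (mod 164)
147^40 = 147^32 * 147^8 ≡ 141 * 57 (mod 164).
141 * 57 = 8037 ≡ 1 (mod 164).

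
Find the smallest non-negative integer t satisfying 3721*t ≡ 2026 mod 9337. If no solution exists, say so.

gcd(3721, 9337) = 1, so a unique solution mod 9337 exists.
3721⁻¹ ≡ 5548 (mod 9337).
t ≡ 5548*2026 ≡ 7837 (mod 9337).

7837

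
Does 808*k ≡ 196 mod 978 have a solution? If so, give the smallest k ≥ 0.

gcd(808, 978) = 2, and 2 | 196, so solutions exist.
Divide through by 2: 404*k mod 489 = 98.
404⁻¹ ≡ 23 (mod 489).
k ≡ 23*98 ≡ 298 (mod 489).
The smallest non-negative solution is k = 298.

298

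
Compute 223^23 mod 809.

By square-and-multiply:
23 in binary is 10111, i.e. 23 = 16 + 4 + 2 + 1.
223^1 ≡ 223 (mod 809)
223^2 ≡ 223^2 = 49729 ≡ 380 (mod 809)
223^4 ≡ 380^2 = 144400 ≡ 398 (mod 809)
223^8 ≡ 398^2 = 158404 ≡ 649 (mod 809)
223^16 ≡ 649^2 = 421201 ≡ 521 (mod 809)
223^23 = 223^16 × 223^4 × 223^2 × 223^1 ≡ 521 × 398 × 380 × 223 (mod 809).
Accumulate the product:
521 × 398 = 207358 ≡ 254
254 × 380 = 96520 ≡ 249
249 × 223 = 55527 ≡ 515

515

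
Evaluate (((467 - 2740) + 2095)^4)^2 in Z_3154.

30

467 - 2740 = -2273 ≡ 881 (mod 3154)
881 + 2095 = 2976
(2976)^4 ≡ 1812 (mod 3154)
(1812)^2 ≡ 30 (mod 3154)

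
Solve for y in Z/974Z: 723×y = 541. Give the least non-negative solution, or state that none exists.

gcd(723, 974) = 1, so a unique solution mod 974 exists.
723⁻¹ ≡ 357 (mod 974).
y ≡ 357×541 ≡ 285 (mod 974).

285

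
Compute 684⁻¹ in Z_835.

Apply the Euclidean algorithm and back-substitute:
835 = 1·684 + 151
684 = 4·151 + 80
151 = 1·80 + 71
80 = 1·71 + 9
71 = 7·9 + 8
9 = 1·8 + 1
8 = 8·1 + 0
gcd(684, 835) = 1, so the inverse exists.
Bézout: 1 = −77·835 + 94·684.
So 684⁻¹ ≡ 94 (mod 835).

94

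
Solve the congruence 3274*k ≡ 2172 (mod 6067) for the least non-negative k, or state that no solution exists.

2065

gcd(3274, 6067) = 1, so a unique solution mod 6067 exists.
3274⁻¹ ≡ 1892 (mod 6067).
k ≡ 1892*2172 ≡ 2065 (mod 6067).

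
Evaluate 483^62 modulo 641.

118

By square-and-multiply:
62 in binary is 111110, i.e. 62 = 32 + 16 + 8 + 4 + 2.
483^1 ≡ 483 (mod 641)
483^2 ≡ 483^2 = 233289 ≡ 606 (mod 641)
483^4 ≡ 606^2 = 367236 ≡ 584 (mod 641)
483^8 ≡ 584^2 = 341056 ≡ 44 (mod 641)
483^16 ≡ 44^2 = 1936 ≡ 13 (mod 641)
483^32 ≡ 13^2 = 169 (mod 641)
483^62 = 483^32 · 483^16 · 483^8 · 483^4 · 483^2 ≡ 169 · 13 · 44 · 584 · 606 (mod 641).
Accumulate the product:
169 · 13 = 2197 ≡ 274
274 · 44 = 12056 ≡ 518
518 · 584 = 302512 ≡ 601
601 · 606 = 364206 ≡ 118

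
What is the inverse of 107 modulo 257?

245

By the extended Euclidean algorithm:
257 = 2·107 + 43
107 = 2·43 + 21
43 = 2·21 + 1
21 = 21·1 + 0
gcd(107, 257) = 1, so the inverse exists.
Back-substitute for 1:
1 = 1·43 − 2·21
  = −2·107 + 5·43
  = 5·257 − 12·107
So 107⁻¹ ≡ −12 ≡ 245 (mod 257).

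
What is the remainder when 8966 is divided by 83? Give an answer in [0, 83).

8966 = 108*83 + 2, so 8966 ≡ 2 (mod 83).

2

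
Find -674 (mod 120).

-674 = -6×120 + 46, so -674 ≡ 46 (mod 120).

46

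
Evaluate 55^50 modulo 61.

Using repeated squaring:
50 in binary is 110010, i.e. 50 = 32 + 16 + 2.
55^1 ≡ 55 (mod 61)
55^2 ≡ 55^2 = 3025 ≡ 36 (mod 61)
55^4 ≡ 36^2 = 1296 ≡ 15 (mod 61)
55^8 ≡ 15^2 = 225 ≡ 42 (mod 61)
55^16 ≡ 42^2 = 1764 ≡ 56 (mod 61)
55^32 ≡ 56^2 = 3136 ≡ 25 (mod 61)
55^50 = 55^32 · 55^16 · 55^2 ≡ 25 · 56 · 36 (mod 61).
Accumulate the product:
25 · 56 = 1400 ≡ 58
58 · 36 = 2088 ≡ 14

14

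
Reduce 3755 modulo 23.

3755 = 163·23 + 6, so 3755 ≡ 6 (mod 23).

6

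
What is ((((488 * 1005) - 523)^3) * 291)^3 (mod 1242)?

488 * 1005 = 490440 ≡ 1092 (mod 1242)
1092 - 523 = 569
(569)^3 ≡ 359 (mod 1242)
359 * 291 = 104469 ≡ 141 (mod 1242)
(141)^3 ≡ 27 (mod 1242)

27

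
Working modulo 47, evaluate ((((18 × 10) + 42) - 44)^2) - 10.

43

18 × 10 = 180 ≡ 39 (mod 47)
39 + 42 = 81 ≡ 34 (mod 47)
34 - 44 = -10 ≡ 37 (mod 47)
(37)^2 ≡ 6 (mod 47)
6 - 10 = -4 ≡ 43 (mod 47)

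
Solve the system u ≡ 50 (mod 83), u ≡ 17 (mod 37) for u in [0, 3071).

83⁻¹ mod 37: 83*33 ≡ 1 (mod 37), so 83⁻¹ ≡ 33.
u = 50 + 83*((17 − 50)*33 mod 37) = 50 + 83*21 = 1793.

1793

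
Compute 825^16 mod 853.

219

825^1 ≡ 825 (mod 853)
825^2 ≡ 825^2 = 680625 ≡ 784 (mod 853)
825^4 ≡ 784^2 = 614656 ≡ 496 (mod 853)
825^8 ≡ 496^2 = 246016 ≡ 352 (mod 853)
825^16 ≡ 352^2 = 123904 ≡ 219 (mod 853)
So 825^16 ≡ 219 (mod 853).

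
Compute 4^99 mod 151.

8

Using repeated squaring:
99 in binary is 1100011, i.e. 99 = 64 + 32 + 2 + 1.
4^1 ≡ 4 (mod 151)
4^2 ≡ 4^2 = 16 (mod 151)
4^4 ≡ 16^2 = 256 ≡ 105 (mod 151)
4^8 ≡ 105^2 = 11025 ≡ 2 (mod 151)
4^16 ≡ 2^2 = 4 (mod 151)
4^32 ≡ 4^2 = 16 (mod 151)
4^64 ≡ 16^2 = 256 ≡ 105 (mod 151)
4^99 = 4^64 · 4^32 · 4^2 · 4^1 ≡ 105 · 16 · 16 · 4 (mod 151).
Accumulate the product:
105 · 16 = 1680 ≡ 19
19 · 16 = 304 ≡ 2
2 · 4 = 8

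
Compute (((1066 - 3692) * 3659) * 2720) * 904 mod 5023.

1066 - 3692 = -2626 ≡ 2397 (mod 5023)
2397 * 3659 = 8770623 ≡ 465 (mod 5023)
465 * 2720 = 1264800 ≡ 4027 (mod 5023)
4027 * 904 = 3640408 ≡ 3756 (mod 5023)

3756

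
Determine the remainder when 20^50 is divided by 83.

17

Compute successive squares:
20^1 ≡ 20 (mod 83)
20^2 ≡ 20^2 = 400 ≡ 68 (mod 83)
20^4 ≡ 68^2 = 4624 ≡ 59 (mod 83)
20^8 ≡ 59^2 = 3481 ≡ 78 (mod 83)
20^16 ≡ 78^2 = 6084 ≡ 25 (mod 83)
20^32 ≡ 25^2 = 625 ≡ 44 (mod 83)
20^50 = 20^32 · 20^16 · 20^2 ≡ 44 · 25 · 68 (mod 83).
Accumulate the product:
44 · 25 = 1100 ≡ 21
21 · 68 = 1428 ≡ 17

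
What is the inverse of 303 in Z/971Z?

830

Run the extended Euclidean algorithm:
971 = 3·303 + 62
303 = 4·62 + 55
62 = 1·55 + 7
55 = 7·7 + 6
7 = 1·6 + 1
6 = 6·1 + 0
gcd(303, 971) = 1, so the inverse exists.
Back-substitute for 1:
1 = 1·7 − 1·6
  = −1·55 + 8·7
  = 8·62 − 9·55
  = −9·303 + 44·62
  = 44·971 − 141·303
So 303⁻¹ ≡ −141 ≡ 830 (mod 971).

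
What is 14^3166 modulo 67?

40

Compute successive squares:
3166 in binary is 110001011110, i.e. 3166 = 2048 + 1024 + 64 + 16 + 8 + 4 + 2.
14^1 ≡ 14 (mod 67)
14^2 ≡ 14^2 = 196 ≡ 62 (mod 67)
14^4 ≡ 62^2 = 3844 ≡ 25 (mod 67)
14^8 ≡ 25^2 = 625 ≡ 22 (mod 67)
14^16 ≡ 22^2 = 484 ≡ 15 (mod 67)
14^32 ≡ 15^2 = 225 ≡ 24 (mod 67)
14^64 ≡ 24^2 = 576 ≡ 40 (mod 67)
14^128 ≡ 40^2 = 1600 ≡ 59 (mod 67)
14^256 ≡ 59^2 = 3481 ≡ 64 (mod 67)
14^512 ≡ 64^2 = 4096 ≡ 9 (mod 67)
14^1024 ≡ 9^2 = 81 ≡ 14 (mod 67)
14^2048 ≡ 14^2 = 196 ≡ 62 (mod 67)
14^3166 = 14^2048 · 14^1024 · 14^64 · 14^16 · 14^8 · 14^4 · 14^2 ≡ 62 · 14 · 40 · 15 · 22 · 25 · 62 (mod 67).
Accumulate the product:
62 · 14 = 868 ≡ 64
64 · 40 = 2560 ≡ 14
14 · 15 = 210 ≡ 9
9 · 22 = 198 ≡ 64
64 · 25 = 1600 ≡ 59
59 · 62 = 3658 ≡ 40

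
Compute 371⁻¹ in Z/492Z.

431

492 = 1*371 + 121
371 = 3*121 + 8
121 = 15*8 + 1
8 = 8*1 + 0
gcd(371, 492) = 1, so the inverse exists.
Bézout: 1 = 46*492 − 61*371.
So 371⁻¹ ≡ −61 ≡ 431 (mod 492).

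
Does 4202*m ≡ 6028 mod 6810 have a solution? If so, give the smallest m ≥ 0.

gcd(4202, 6810) = 2, and 2 | 6028, so solutions exist.
Divide through by 2: 2101*m = 3014 (mod 3405).
2101⁻¹ ≡ 1726 (mod 3405).
m ≡ 1726*3014 ≡ 2729 (mod 3405).
The smallest non-negative solution is m = 2729.

2729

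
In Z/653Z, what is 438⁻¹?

653 = 1·438 + 215
438 = 2·215 + 8
215 = 26·8 + 7
8 = 1·7 + 1
7 = 7·1 + 0
gcd(438, 653) = 1, so the inverse exists.
Back-substitute for 1:
1 = 1·8 − 1·7
  = −1·215 + 27·8
  = 27·438 − 55·215
  = −55·653 + 82·438
So 438⁻¹ ≡ 82 (mod 653).

82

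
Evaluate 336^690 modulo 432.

Using repeated squaring:
336^1 ≡ 336 (mod 432)
336^2 ≡ 336^2 = 112896 ≡ 144 (mod 432)
336^4 ≡ 144^2 = 20736 ≡ 0 (mod 432)
336^8 ≡ 0^2 = 0 (mod 432)
336^16 ≡ 0^2 = 0 (mod 432)
336^32 ≡ 0^2 = 0 (mod 432)
336^64 ≡ 0^2 = 0 (mod 432)
336^128 ≡ 0^2 = 0 (mod 432)
336^256 ≡ 0^2 = 0 (mod 432)
336^512 ≡ 0^2 = 0 (mod 432)
336^690 = 336^512 × 336^128 × 336^32 × 336^16 × 336^2 ≡ 0 × 0 × 0 × 0 × 144 (mod 432).
Accumulate the product:
0 × 0 = 0
0 × 0 = 0
0 × 0 = 0
0 × 144 = 0

0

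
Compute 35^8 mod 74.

By square-and-multiply:
35^1 ≡ 35 (mod 74)
35^2 ≡ 35^2 = 1225 ≡ 41 (mod 74)
35^4 ≡ 41^2 = 1681 ≡ 53 (mod 74)
35^8 ≡ 53^2 = 2809 ≡ 71 (mod 74)
So 35^8 ≡ 71 (mod 74).

71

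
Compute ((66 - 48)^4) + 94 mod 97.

66 - 48 = 18
(18)^4 ≡ 22 (mod 97)
22 + 94 = 116 ≡ 19 (mod 97)

19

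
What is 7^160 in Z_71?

37

7^1 ≡ 7 (mod 71)
7^2 ≡ 7^2 = 49 (mod 71)
7^4 ≡ 49^2 = 2401 ≡ 58 (mod 71)
7^8 ≡ 58^2 = 3364 ≡ 27 (mod 71)
7^16 ≡ 27^2 = 729 ≡ 19 (mod 71)
7^32 ≡ 19^2 = 361 ≡ 6 (mod 71)
7^64 ≡ 6^2 = 36 (mod 71)
7^128 ≡ 36^2 = 1296 ≡ 18 (mod 71)
7^160 = 7^128 · 7^32 ≡ 18 · 6 (mod 71).
18 · 6 = 108 ≡ 37 (mod 71).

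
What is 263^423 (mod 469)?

225

423 in binary is 110100111, i.e. 423 = 256 + 128 + 32 + 4 + 2 + 1.
263^1 ≡ 263 (mod 469)
263^2 ≡ 263^2 = 69169 ≡ 226 (mod 469)
263^4 ≡ 226^2 = 51076 ≡ 424 (mod 469)
263^8 ≡ 424^2 = 179776 ≡ 149 (mod 469)
263^16 ≡ 149^2 = 22201 ≡ 158 (mod 469)
263^32 ≡ 158^2 = 24964 ≡ 107 (mod 469)
263^64 ≡ 107^2 = 11449 ≡ 193 (mod 469)
263^128 ≡ 193^2 = 37249 ≡ 198 (mod 469)
263^256 ≡ 198^2 = 39204 ≡ 277 (mod 469)
263^423 = 263^256 × 263^128 × 263^32 × 263^4 × 263^2 × 263^1 ≡ 277 × 198 × 107 × 424 × 226 × 263 (mod 469).
Accumulate the product:
277 × 198 = 54846 ≡ 442
442 × 107 = 47294 ≡ 394
394 × 424 = 167056 ≡ 92
92 × 226 = 20792 ≡ 156
156 × 263 = 41028 ≡ 225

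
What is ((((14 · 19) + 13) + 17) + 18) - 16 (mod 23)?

14 · 19 = 266 ≡ 13 (mod 23)
13 + 13 = 26 ≡ 3 (mod 23)
3 + 17 = 20
20 + 18 = 38 ≡ 15 (mod 23)
15 - 16 = -1 ≡ 22 (mod 23)

22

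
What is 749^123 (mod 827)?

37

123 in binary is 1111011, i.e. 123 = 64 + 32 + 16 + 8 + 2 + 1.
749^1 ≡ 749 (mod 827)
749^2 ≡ 749^2 = 561001 ≡ 295 (mod 827)
749^4 ≡ 295^2 = 87025 ≡ 190 (mod 827)
749^8 ≡ 190^2 = 36100 ≡ 539 (mod 827)
749^16 ≡ 539^2 = 290521 ≡ 244 (mod 827)
749^32 ≡ 244^2 = 59536 ≡ 819 (mod 827)
749^64 ≡ 819^2 = 670761 ≡ 64 (mod 827)
749^123 = 749^64 * 749^32 * 749^16 * 749^8 * 749^2 * 749^1 ≡ 64 * 819 * 244 * 539 * 295 * 749 (mod 827).
Accumulate the product:
64 * 819 = 52416 ≡ 315
315 * 244 = 76860 ≡ 776
776 * 539 = 418264 ≡ 629
629 * 295 = 185555 ≡ 307
307 * 749 = 229943 ≡ 37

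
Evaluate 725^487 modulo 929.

725^1 ≡ 725 (mod 929)
725^2 ≡ 725^2 = 525625 ≡ 740 (mod 929)
725^4 ≡ 740^2 = 547600 ≡ 419 (mod 929)
725^8 ≡ 419^2 = 175561 ≡ 909 (mod 929)
725^16 ≡ 909^2 = 826281 ≡ 400 (mod 929)
725^32 ≡ 400^2 = 160000 ≡ 212 (mod 929)
725^64 ≡ 212^2 = 44944 ≡ 352 (mod 929)
725^128 ≡ 352^2 = 123904 ≡ 347 (mod 929)
725^256 ≡ 347^2 = 120409 ≡ 568 (mod 929)
725^487 = 725^256 × 725^128 × 725^64 × 725^32 × 725^4 × 725^2 × 725^1 ≡ 568 × 347 × 352 × 212 × 419 × 740 × 725 (mod 929).
Accumulate the product:
568 × 347 = 197096 ≡ 148
148 × 352 = 52096 ≡ 72
72 × 212 = 15264 ≡ 400
400 × 419 = 167600 ≡ 380
380 × 740 = 281200 ≡ 642
642 × 725 = 465450 ≡ 21

21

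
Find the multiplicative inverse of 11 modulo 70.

Apply the Euclidean algorithm and back-substitute:
70 = 6*11 + 4
11 = 2*4 + 3
4 = 1*3 + 1
3 = 3*1 + 0
gcd(11, 70) = 1, so the inverse exists.
Back-substitute for 1:
1 = 1*4 − 1*3
  = −1*11 + 3*4
  = 3*70 − 19*11
So 11⁻¹ ≡ −19 ≡ 51 (mod 70).

51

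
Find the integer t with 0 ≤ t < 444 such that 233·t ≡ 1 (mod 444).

101

444 = 1*233 + 211
233 = 1*211 + 22
211 = 9*22 + 13
22 = 1*13 + 9
13 = 1*9 + 4
9 = 2*4 + 1
4 = 4*1 + 0
gcd(233, 444) = 1, so the inverse exists.
Back-substitute for 1:
1 = 1*9 − 2*4
  = −2*13 + 3*9
  = 3*22 − 5*13
  = −5*211 + 48*22
  = 48*233 − 53*211
  = −53*444 + 101*233
So 233⁻¹ ≡ 101 (mod 444).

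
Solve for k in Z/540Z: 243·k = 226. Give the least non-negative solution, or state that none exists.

gcd(243, 540) = 27, and 27 does not divide 226.
So the congruence has no solution.

no solution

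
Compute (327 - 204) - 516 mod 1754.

1361

327 - 204 = 123
123 - 516 = -393 ≡ 1361 (mod 1754)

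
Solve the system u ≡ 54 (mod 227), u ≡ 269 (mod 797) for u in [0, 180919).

227⁻¹ mod 797: 227×158 ≡ 1 (mod 797), so 227⁻¹ ≡ 158.
u = 54 + 227×((269 − 54)×158 mod 797) = 54 + 227×496 = 112646.
Check: 112646 mod 227 = 54, 112646 mod 797 = 269. ✓

112646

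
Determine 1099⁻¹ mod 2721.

1951

Run the extended Euclidean algorithm:
2721 = 2*1099 + 523
1099 = 2*523 + 53
523 = 9*53 + 46
53 = 1*46 + 7
46 = 6*7 + 4
7 = 1*4 + 3
4 = 1*3 + 1
3 = 3*1 + 0
gcd(1099, 2721) = 1, so the inverse exists.
Back-substitute for 1:
1 = 1*4 − 1*3
  = −1*7 + 2*4
  = 2*46 − 13*7
  = −13*53 + 15*46
  = 15*523 − 148*53
  = −148*1099 + 311*523
  = 311*2721 − 770*1099
So 1099⁻¹ ≡ −770 ≡ 1951 (mod 2721).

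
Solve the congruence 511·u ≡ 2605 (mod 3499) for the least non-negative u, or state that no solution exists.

2073

gcd(511, 3499) = 1, so a unique solution mod 3499 exists.
511⁻¹ ≡ 1301 (mod 3499).
u ≡ 1301·2605 ≡ 2073 (mod 3499).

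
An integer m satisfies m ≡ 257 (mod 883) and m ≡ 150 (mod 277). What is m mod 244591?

883⁻¹ mod 277: 883·16 ≡ 1 (mod 277), so 883⁻¹ ≡ 16.
m = 257 + 883·((150 − 257)·16 mod 277) = 257 + 883·227 = 200698.
Check: 200698 mod 883 = 257, 200698 mod 277 = 150. ✓

200698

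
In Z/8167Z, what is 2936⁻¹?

Apply the Euclidean algorithm and back-substitute:
8167 = 2*2936 + 2295
2936 = 1*2295 + 641
2295 = 3*641 + 372
641 = 1*372 + 269
372 = 1*269 + 103
269 = 2*103 + 63
103 = 1*63 + 40
63 = 1*40 + 23
40 = 1*23 + 17
23 = 1*17 + 6
17 = 2*6 + 5
6 = 1*5 + 1
5 = 5*1 + 0
gcd(2936, 8167) = 1, so the inverse exists.
Bézout: 1 = −513*8167 + 1427*2936.
So 2936⁻¹ ≡ 1427 (mod 8167).

1427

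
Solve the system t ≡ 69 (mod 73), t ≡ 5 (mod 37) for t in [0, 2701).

2040

73⁻¹ mod 37: 73×36 ≡ 1 (mod 37), so 73⁻¹ ≡ 36.
t = 69 + 73×((5 − 69)×36 mod 37) = 69 + 73×27 = 2040.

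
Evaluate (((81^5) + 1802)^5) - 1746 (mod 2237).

(81)^5 ≡ 1582 (mod 2237)
1582 + 1802 = 3384 ≡ 1147 (mod 2237)
(1147)^5 ≡ 2220 (mod 2237)
2220 - 1746 = 474

474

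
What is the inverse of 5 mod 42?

17

Apply the Euclidean algorithm and back-substitute:
42 = 8×5 + 2
5 = 2×2 + 1
2 = 2×1 + 0
gcd(5, 42) = 1, so the inverse exists.
Back-substitute for 1:
1 = 1×5 − 2×2
  = −2×42 + 17×5
So 5⁻¹ ≡ 17 (mod 42).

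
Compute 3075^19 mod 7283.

By square-and-multiply:
3075^1 ≡ 3075 (mod 7283)
3075^2 ≡ 3075^2 = 9455625 ≡ 2291 (mod 7283)
3075^4 ≡ 2291^2 = 5248681 ≡ 4921 (mod 7283)
3075^8 ≡ 4921^2 = 24216241 ≡ 266 (mod 7283)
3075^16 ≡ 266^2 = 70756 ≡ 5209 (mod 7283)
3075^19 = 3075^16 · 3075^2 · 3075^1 ≡ 5209 · 2291 · 3075 (mod 7283).
Accumulate the product:
5209 · 2291 = 11933819 ≡ 4265
4265 · 3075 = 13114875 ≡ 5475

5475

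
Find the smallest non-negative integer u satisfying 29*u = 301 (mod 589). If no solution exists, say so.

gcd(29, 589) = 1, so a unique solution mod 589 exists.
29⁻¹ ≡ 325 (mod 589).
u ≡ 325*301 ≡ 51 (mod 589).

51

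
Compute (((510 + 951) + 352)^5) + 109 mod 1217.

134

510 + 951 = 1461 ≡ 244 (mod 1217)
244 + 352 = 596
(596)^5 ≡ 25 (mod 1217)
25 + 109 = 134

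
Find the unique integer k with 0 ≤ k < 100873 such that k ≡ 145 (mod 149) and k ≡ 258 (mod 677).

11767

149⁻¹ mod 677: 149*468 ≡ 1 (mod 677), so 149⁻¹ ≡ 468.
k = 145 + 149*((258 − 145)*468 mod 677) = 145 + 149*78 = 11767.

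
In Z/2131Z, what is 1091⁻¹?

1170

2131 = 1×1091 + 1040
1091 = 1×1040 + 51
1040 = 20×51 + 20
51 = 2×20 + 11
20 = 1×11 + 9
11 = 1×9 + 2
9 = 4×2 + 1
2 = 2×1 + 0
gcd(1091, 2131) = 1, so the inverse exists.
Bézout: 1 = 492×2131 − 961×1091.
So 1091⁻¹ ≡ −961 ≡ 1170 (mod 2131).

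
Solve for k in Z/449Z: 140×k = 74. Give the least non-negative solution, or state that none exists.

gcd(140, 449) = 1, so a unique solution mod 449 exists.
140⁻¹ ≡ 356 (mod 449).
k ≡ 356×74 ≡ 302 (mod 449).

302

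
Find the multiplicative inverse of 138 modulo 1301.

66

1301 = 9×138 + 59
138 = 2×59 + 20
59 = 2×20 + 19
20 = 1×19 + 1
19 = 19×1 + 0
gcd(138, 1301) = 1, so the inverse exists.
Bézout: 1 = −7×1301 + 66×138.
So 138⁻¹ ≡ 66 (mod 1301).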